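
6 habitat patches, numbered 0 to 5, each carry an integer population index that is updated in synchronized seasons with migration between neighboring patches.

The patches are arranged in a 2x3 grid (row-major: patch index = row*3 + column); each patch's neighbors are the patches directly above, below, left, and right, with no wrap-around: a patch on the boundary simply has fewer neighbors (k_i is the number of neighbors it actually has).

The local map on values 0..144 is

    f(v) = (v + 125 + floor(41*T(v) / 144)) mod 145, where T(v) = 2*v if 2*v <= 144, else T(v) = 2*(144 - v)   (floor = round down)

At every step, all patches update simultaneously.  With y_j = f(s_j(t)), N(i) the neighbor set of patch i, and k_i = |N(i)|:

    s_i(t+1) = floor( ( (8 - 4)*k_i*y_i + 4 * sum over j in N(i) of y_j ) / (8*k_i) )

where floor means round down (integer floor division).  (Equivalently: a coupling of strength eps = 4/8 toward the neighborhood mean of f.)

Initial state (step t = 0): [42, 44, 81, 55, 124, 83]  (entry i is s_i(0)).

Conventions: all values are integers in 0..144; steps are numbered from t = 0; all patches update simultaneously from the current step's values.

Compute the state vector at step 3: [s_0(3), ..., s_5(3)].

Simulating step by step:
t=0: [42, 44, 81, 55, 124, 83]
t=1: [51, 67, 84, 73, 92, 101]
t=2: [74, 85, 96, 86, 97, 102]
t=3: [95, 98, 102, 98, 101, 104]

Answer: [95, 98, 102, 98, 101, 104]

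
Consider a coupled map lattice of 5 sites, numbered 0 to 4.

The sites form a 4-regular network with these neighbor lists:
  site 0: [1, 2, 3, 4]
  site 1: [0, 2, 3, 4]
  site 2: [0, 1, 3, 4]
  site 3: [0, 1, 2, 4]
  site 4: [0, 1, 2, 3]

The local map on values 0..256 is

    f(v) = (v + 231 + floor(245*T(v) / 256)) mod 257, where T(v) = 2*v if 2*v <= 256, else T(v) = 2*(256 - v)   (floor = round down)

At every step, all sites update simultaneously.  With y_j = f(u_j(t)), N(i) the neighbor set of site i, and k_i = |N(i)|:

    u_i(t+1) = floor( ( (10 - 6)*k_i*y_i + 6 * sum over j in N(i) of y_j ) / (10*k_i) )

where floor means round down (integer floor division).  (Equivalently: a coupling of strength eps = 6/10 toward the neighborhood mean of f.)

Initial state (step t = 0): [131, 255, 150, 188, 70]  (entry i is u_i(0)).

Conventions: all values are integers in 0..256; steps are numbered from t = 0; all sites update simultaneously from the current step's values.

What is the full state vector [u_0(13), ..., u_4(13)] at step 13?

Answer: [29, 29, 29, 39, 29]

Derivation:
t=0: [131, 255, 150, 188, 70]
t=1: [111, 147, 106, 98, 133]
t=2: [43, 51, 39, 34, 54]
t=3: [101, 107, 98, 95, 109]
t=4: [51, 55, 49, 111, 57]
t=5: [113, 116, 111, 92, 117]
t=6: [77, 79, 76, 126, 80]
t=7: [182, 184, 181, 154, 184]
t=8: [43, 42, 43, 49, 42]
t=9: [100, 99, 100, 104, 99]
t=10: [8, 8, 8, 11, 8]
t=11: [216, 216, 216, 154, 216]
t=12: [17, 17, 17, 31, 17]
t=13: [29, 29, 29, 39, 29]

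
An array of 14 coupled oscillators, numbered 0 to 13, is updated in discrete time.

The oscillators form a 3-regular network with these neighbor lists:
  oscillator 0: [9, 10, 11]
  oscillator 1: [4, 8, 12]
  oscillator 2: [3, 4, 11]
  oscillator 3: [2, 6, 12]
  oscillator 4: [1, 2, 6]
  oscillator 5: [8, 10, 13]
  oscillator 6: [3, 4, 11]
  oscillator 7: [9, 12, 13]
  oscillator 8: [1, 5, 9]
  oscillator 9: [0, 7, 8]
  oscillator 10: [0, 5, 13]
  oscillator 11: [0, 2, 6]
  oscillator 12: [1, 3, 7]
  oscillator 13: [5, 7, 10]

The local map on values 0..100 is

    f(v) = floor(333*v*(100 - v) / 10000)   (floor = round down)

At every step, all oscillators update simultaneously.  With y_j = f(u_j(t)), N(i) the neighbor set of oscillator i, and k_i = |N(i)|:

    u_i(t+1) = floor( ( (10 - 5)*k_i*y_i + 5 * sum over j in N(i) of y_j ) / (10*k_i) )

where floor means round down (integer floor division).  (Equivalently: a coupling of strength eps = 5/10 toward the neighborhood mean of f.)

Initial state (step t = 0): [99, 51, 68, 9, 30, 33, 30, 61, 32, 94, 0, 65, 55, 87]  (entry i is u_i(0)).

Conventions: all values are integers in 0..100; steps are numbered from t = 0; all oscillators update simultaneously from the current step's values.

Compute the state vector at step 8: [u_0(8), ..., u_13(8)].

Answer: [71, 75, 79, 80, 78, 73, 79, 76, 73, 73, 71, 76, 77, 74]

Derivation:
t=0: [99, 51, 68, 9, 30, 33, 30, 61, 32, 94, 0, 65, 55, 87]
t=1: [17, 78, 64, 50, 71, 54, 63, 62, 65, 34, 18, 61, 72, 43]
t=2: [56, 63, 76, 78, 69, 75, 76, 76, 73, 70, 59, 72, 69, 75]
t=3: [77, 73, 62, 60, 68, 65, 62, 63, 67, 69, 74, 67, 67, 64]
t=4: [63, 68, 76, 77, 72, 73, 76, 75, 71, 70, 66, 72, 73, 74]
t=5: [73, 69, 62, 59, 65, 66, 62, 64, 68, 69, 71, 66, 64, 65]
t=6: [68, 72, 77, 78, 75, 72, 77, 75, 72, 71, 69, 73, 75, 73]
t=7: [70, 65, 59, 58, 61, 67, 59, 63, 67, 67, 69, 63, 62, 65]
t=8: [71, 75, 79, 80, 78, 73, 79, 76, 73, 73, 71, 76, 77, 74]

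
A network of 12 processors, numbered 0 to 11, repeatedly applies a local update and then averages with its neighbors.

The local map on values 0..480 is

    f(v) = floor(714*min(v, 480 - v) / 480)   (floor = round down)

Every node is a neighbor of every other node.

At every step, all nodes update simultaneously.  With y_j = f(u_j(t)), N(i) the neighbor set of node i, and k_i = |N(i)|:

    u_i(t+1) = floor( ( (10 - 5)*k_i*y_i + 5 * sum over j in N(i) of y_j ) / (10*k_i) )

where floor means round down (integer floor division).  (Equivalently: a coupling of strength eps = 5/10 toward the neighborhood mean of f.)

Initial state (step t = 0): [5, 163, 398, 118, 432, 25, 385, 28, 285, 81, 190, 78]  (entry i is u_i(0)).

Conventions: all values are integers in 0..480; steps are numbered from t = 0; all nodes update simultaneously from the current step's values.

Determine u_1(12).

Simulating step by step:
t=0: [5, 163, 398, 118, 432, 25, 385, 28, 285, 81, 190, 78]
t=1: [77, 184, 129, 154, 106, 91, 138, 93, 206, 129, 202, 127]
t=2: [162, 234, 197, 214, 181, 171, 203, 173, 249, 197, 246, 195]
t=3: [270, 319, 294, 306, 283, 277, 298, 278, 317, 294, 319, 293]
t=4: [291, 257, 274, 266, 282, 286, 272, 285, 259, 274, 257, 275]
t=5: [295, 318, 306, 312, 301, 298, 308, 299, 316, 306, 318, 305]
t=6: [265, 249, 257, 253, 261, 262, 256, 262, 250, 257, 249, 258]
t=7: [326, 336, 331, 334, 328, 328, 332, 328, 336, 331, 336, 331]
t=8: [224, 217, 220, 219, 223, 223, 220, 223, 217, 220, 217, 220]
t=9: [329, 324, 327, 326, 328, 328, 327, 328, 324, 327, 324, 327]
t=10: [226, 229, 227, 228, 227, 227, 227, 227, 229, 227, 229, 227]
t=11: [337, 338, 337, 338, 337, 337, 337, 337, 338, 337, 338, 337]
t=12: [211, 211, 211, 211, 211, 211, 211, 211, 211, 211, 211, 211]

Answer: u_1(12) = 211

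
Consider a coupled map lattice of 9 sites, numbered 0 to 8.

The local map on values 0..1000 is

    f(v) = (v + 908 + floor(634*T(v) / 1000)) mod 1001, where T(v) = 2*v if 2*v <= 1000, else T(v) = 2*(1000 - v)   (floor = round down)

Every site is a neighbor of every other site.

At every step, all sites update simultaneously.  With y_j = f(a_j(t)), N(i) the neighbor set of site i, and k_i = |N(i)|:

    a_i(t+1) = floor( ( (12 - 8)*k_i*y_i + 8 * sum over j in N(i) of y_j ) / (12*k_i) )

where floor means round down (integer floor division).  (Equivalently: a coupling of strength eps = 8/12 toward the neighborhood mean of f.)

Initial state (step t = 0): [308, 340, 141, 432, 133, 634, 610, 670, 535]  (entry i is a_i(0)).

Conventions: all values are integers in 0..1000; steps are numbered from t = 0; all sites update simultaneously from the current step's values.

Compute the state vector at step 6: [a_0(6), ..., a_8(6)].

Simulating step by step:
t=0: [308, 340, 141, 432, 133, 634, 610, 670, 535]
t=1: [454, 473, 360, 525, 355, 304, 306, 552, 311]
t=2: [668, 679, 615, 443, 612, 583, 585, 441, 587]
t=3: [571, 571, 325, 550, 325, 327, 327, 549, 326]
t=4: [281, 281, 437, 283, 437, 438, 438, 283, 438]
t=5: [692, 692, 781, 693, 781, 781, 781, 693, 781]
t=6: [979, 979, 973, 979, 973, 973, 973, 979, 973]

Answer: [979, 979, 973, 979, 973, 973, 973, 979, 973]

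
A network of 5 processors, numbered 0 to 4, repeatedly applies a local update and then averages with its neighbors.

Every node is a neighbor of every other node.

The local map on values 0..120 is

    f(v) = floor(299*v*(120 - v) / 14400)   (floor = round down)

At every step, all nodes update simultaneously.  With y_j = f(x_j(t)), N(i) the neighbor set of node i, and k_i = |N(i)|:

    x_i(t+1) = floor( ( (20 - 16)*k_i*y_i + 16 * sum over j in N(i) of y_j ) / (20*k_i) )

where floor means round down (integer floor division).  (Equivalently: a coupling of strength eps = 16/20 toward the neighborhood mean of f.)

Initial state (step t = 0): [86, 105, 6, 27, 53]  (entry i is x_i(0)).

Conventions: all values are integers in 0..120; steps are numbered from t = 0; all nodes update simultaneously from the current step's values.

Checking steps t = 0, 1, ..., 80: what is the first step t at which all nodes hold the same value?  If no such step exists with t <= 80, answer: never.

Answer: 1
Key observation: Synchronization is absorbing here: once all nodes are equal they stay equal, and step 1 is the first all-equal step.

Derivation:
t=0: [86, 105, 6, 27, 53]  (not all equal)
t=1: [46, 46, 46, 46, 46]  (all equal)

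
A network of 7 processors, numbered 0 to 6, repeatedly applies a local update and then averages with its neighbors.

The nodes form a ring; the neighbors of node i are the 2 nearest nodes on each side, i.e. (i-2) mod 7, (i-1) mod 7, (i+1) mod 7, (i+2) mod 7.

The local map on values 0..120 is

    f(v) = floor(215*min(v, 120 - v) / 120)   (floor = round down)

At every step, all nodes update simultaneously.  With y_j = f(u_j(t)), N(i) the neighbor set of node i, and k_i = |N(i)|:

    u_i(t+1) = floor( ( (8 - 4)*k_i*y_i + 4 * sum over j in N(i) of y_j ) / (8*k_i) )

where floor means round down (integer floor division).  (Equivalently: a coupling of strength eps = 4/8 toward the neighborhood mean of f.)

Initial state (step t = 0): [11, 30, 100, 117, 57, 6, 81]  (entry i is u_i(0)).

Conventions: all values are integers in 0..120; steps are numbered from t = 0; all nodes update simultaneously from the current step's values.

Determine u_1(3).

Simulating step by step:
t=0: [11, 30, 100, 117, 57, 6, 81]
t=1: [30, 42, 39, 27, 65, 29, 57]
t=2: [63, 71, 68, 60, 82, 63, 85]
t=3: [94, 89, 92, 97, 79, 93, 75]

Answer: u_1(3) = 89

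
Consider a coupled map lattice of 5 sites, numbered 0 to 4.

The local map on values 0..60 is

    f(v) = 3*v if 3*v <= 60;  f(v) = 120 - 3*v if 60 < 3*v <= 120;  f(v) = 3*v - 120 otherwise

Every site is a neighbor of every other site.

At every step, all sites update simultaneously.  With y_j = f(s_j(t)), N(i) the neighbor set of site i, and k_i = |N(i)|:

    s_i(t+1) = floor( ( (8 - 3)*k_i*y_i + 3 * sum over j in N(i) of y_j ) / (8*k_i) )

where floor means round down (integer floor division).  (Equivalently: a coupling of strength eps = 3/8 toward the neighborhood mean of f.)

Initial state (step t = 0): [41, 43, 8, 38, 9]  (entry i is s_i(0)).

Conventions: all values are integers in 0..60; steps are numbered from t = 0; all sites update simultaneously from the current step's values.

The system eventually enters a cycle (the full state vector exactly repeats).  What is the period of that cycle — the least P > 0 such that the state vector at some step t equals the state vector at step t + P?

Answer: 24
Key observation: The state at step 20, [24, 12, 24, 12, 12], reappears at step 44 — and no state repeats earlier — so the cycle the system enters has period 24.

Derivation:
t=0: [41, 43, 8, 38, 9]
t=1: [8, 11, 19, 9, 20]
t=2: [31, 36, 49, 33, 50]
t=3: [25, 17, 25, 22, 26]
t=4: [46, 49, 46, 50, 44]
t=5: [19, 24, 19, 25, 16]
t=6: [54, 49, 54, 47, 49]
t=7: [37, 29, 37, 26, 29]
t=8: [16, 29, 16, 34, 29]
t=9: [42, 34, 42, 26, 34]
t=10: [11, 18, 11, 30, 18]
t=11: [36, 47, 36, 35, 47]
t=12: [13, 18, 13, 15, 18]
t=13: [42, 50, 42, 45, 50]
t=14: [11, 24, 11, 16, 24]
t=15: [37, 45, 37, 45, 45]
t=16: [10, 13, 10, 13, 13]
t=17: [32, 37, 32, 37, 37]
t=18: [19, 11, 19, 11, 11]
t=19: [50, 37, 50, 37, 37]
t=20: [24, 12, 24, 12, 12]
t=21: [44, 38, 44, 38, 38]
t=22: [10, 7, 10, 7, 7]
t=23: [27, 22, 27, 22, 22]
t=24: [43, 51, 43, 51, 51]
t=25: [15, 28, 15, 28, 28]
t=26: [42, 37, 42, 37, 37]
t=27: [6, 8, 6, 8, 8]
t=28: [19, 22, 19, 22, 22]
t=29: [56, 54, 56, 54, 54]
t=30: [46, 43, 46, 43, 43]
t=31: [15, 10, 15, 10, 10]
t=32: [40, 32, 40, 32, 32]
t=33: [6, 19, 6, 19, 19]
t=34: [28, 49, 28, 49, 49]
t=35: [33, 28, 33, 28, 28]
t=36: [25, 33, 25, 33, 33]
t=37: [38, 25, 38, 25, 25]
t=38: [16, 37, 16, 37, 37]
t=39: [37, 16, 37, 16, 16]
t=40: [19, 40, 19, 40, 40]
t=41: [40, 10, 40, 10, 10]
t=42: [8, 24, 8, 24, 24]
t=43: [30, 43, 30, 43, 43]
t=44: [24, 12, 24, 12, 12]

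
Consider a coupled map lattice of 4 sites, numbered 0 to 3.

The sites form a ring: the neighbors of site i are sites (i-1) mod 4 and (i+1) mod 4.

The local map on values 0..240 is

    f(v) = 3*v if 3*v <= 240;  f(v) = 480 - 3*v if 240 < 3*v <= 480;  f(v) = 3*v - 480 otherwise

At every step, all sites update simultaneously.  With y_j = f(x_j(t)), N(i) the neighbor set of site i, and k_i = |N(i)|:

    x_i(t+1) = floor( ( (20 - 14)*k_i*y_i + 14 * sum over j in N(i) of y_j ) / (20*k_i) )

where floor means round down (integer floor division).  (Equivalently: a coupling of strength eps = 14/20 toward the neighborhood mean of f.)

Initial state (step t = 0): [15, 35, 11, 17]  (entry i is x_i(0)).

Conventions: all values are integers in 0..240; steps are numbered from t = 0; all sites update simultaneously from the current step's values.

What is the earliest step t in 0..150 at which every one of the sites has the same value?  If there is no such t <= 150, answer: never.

Simulating step by step:
t=0: [15, 35, 11, 17]  (not all equal)
t=1: [68, 58, 64, 42]  (not all equal)
t=2: [166, 190, 162, 176]  (not all equal)
t=3: [53, 35, 50, 22]  (not all equal)
t=4: [107, 139, 104, 127]  (not all equal)
t=5: [104, 133, 107, 144]  (not all equal)
t=6: [95, 138, 92, 128]  (not all equal)
t=7: [115, 159, 117, 168]  (not all equal)
t=8: [49, 93, 48, 99]  (not all equal)
t=9: [178, 162, 177, 156]  (not all equal)
t=10: [22, 38, 21, 40]  (not all equal)
t=11: [101, 79, 100, 81]  (not all equal)
t=12: [219, 196, 219, 196]  (not all equal)
t=13: [128, 156, 128, 156]  (not all equal)
t=14: [37, 70, 37, 70]  (not all equal)
t=15: [180, 140, 180, 140]  (not all equal)
t=16: [60, 60, 60, 60]  (all equal)

Answer: 16
Key observation: Synchronization is absorbing here: once all sites are equal they stay equal, and step 16 is the first all-equal step.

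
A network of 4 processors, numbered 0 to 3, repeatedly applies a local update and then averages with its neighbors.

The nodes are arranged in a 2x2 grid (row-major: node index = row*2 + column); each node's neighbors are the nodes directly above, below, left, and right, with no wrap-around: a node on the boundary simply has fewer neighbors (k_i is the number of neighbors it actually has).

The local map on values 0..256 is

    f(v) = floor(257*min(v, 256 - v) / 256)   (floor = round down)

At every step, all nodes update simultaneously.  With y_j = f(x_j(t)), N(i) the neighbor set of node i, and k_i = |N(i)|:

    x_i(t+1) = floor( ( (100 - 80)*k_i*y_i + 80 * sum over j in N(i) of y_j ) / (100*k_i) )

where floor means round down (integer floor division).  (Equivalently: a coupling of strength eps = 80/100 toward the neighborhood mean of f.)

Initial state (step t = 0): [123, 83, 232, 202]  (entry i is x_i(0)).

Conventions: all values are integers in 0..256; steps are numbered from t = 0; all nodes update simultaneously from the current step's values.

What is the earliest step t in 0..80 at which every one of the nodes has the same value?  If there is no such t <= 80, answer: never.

Simulating step by step:
t=0: [123, 83, 232, 202]  (not all equal)
t=1: [67, 87, 75, 53]  (not all equal)
t=2: [78, 65, 63, 75]  (not all equal)
t=3: [66, 74, 73, 66]  (not all equal)
t=4: [72, 67, 67, 72]  (not all equal)
t=5: [68, 71, 71, 68]  (not all equal)
t=6: [70, 68, 68, 70]  (not all equal)
t=7: [68, 69, 69, 68]  (not all equal)
t=8: [68, 68, 68, 68]  (all equal)

Answer: 8
Key observation: Synchronization is absorbing here: once all nodes are equal they stay equal, and step 8 is the first all-equal step.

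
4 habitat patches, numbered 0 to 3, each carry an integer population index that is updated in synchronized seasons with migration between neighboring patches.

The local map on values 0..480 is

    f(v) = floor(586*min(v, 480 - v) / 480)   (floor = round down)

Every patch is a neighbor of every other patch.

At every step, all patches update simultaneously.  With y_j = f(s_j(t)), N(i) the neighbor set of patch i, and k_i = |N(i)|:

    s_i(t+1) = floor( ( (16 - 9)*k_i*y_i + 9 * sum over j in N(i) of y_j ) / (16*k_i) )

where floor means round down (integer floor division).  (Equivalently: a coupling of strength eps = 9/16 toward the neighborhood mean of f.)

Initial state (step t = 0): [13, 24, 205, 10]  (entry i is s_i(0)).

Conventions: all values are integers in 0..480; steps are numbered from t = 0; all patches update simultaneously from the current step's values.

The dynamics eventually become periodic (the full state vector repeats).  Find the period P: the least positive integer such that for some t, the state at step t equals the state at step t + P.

Answer: 12
Key observation: The state at step 7, [244, 244, 244, 244], reappears at step 19 — and no state repeats earlier — so the cycle the system enters has period 12.

Derivation:
t=0: [13, 24, 205, 10]
t=1: [61, 64, 119, 60]
t=2: [87, 88, 105, 87]
t=3: [110, 110, 115, 110]
t=4: [135, 135, 136, 135]
t=5: [164, 164, 164, 164]
t=6: [200, 200, 200, 200]
t=7: [244, 244, 244, 244]
t=8: [288, 288, 288, 288]
t=9: [234, 234, 234, 234]
t=10: [285, 285, 285, 285]
t=11: [238, 238, 238, 238]
t=12: [290, 290, 290, 290]
t=13: [231, 231, 231, 231]
t=14: [282, 282, 282, 282]
t=15: [241, 241, 241, 241]
t=16: [291, 291, 291, 291]
t=17: [230, 230, 230, 230]
t=18: [280, 280, 280, 280]
t=19: [244, 244, 244, 244]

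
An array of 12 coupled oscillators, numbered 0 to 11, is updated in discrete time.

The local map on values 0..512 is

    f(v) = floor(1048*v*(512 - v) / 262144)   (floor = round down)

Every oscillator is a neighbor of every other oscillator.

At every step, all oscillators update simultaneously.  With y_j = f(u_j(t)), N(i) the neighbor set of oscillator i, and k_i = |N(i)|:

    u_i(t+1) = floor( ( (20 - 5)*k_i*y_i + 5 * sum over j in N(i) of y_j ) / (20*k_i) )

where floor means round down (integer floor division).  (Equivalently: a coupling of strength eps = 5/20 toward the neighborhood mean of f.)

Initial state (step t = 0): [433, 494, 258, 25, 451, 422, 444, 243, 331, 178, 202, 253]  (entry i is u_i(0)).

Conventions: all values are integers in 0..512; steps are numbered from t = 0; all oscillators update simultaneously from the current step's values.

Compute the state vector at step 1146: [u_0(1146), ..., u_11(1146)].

Answer: [261, 261, 261, 261, 261, 261, 261, 261, 261, 261, 261, 261]
Key observation: The state at step 5, [261, 261, 261, 261, 261, 261, 261, 261, 261, 261, 261, 261], reappears at step 6: the system is in a cycle of period 1 from step 5 on.  Therefore the state at step 1146 equals the state at step 5 + ((1146 - 5) mod 1) = 5, which is [261, 261, 261, 261, 261, 261, 261, 261, 261, 261, 261, 261].

Derivation:
t=0: [433, 494, 258, 25, 451, 422, 444, 243, 331, 178, 202, 253]
t=1: [146, 73, 237, 82, 127, 157, 135, 237, 221, 220, 229, 237]
t=2: [215, 153, 249, 162, 202, 221, 207, 249, 247, 246, 248, 249]
t=3: [254, 228, 258, 233, 250, 255, 252, 258, 258, 258, 258, 258]
t=4: [260, 258, 260, 259, 260, 260, 260, 260, 260, 260, 260, 260]
t=5: [261, 261, 261, 261, 261, 261, 261, 261, 261, 261, 261, 261]
t=6: [261, 261, 261, 261, 261, 261, 261, 261, 261, 261, 261, 261]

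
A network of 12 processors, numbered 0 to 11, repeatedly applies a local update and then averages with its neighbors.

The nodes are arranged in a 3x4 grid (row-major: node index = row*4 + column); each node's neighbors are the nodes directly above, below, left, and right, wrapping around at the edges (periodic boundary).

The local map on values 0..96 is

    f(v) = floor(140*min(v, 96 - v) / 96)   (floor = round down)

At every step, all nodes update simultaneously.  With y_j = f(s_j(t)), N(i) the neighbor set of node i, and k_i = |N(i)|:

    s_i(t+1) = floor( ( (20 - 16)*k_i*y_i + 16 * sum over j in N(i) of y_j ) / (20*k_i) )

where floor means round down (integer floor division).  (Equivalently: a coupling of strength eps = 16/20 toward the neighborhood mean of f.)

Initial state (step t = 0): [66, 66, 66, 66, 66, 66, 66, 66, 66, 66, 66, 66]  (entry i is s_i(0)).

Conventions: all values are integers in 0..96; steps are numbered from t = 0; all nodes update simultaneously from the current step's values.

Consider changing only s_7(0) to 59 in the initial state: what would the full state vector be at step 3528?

Simulating step by step:
t=0: [66, 66, 66, 66, 66, 66, 66, 59, 66, 66, 66, 66]
t=1: [43, 43, 43, 45, 45, 43, 45, 45, 43, 43, 43, 45]
t=2: [63, 62, 63, 63, 63, 63, 63, 65, 63, 62, 63, 63]
t=3: [48, 48, 48, 47, 47, 48, 47, 47, 48, 48, 48, 47]
t=4: [69, 70, 69, 68, 69, 69, 69, 68, 69, 70, 69, 68]
t=5: [38, 38, 38, 39, 39, 38, 39, 39, 38, 38, 38, 39]
t=6: [55, 55, 55, 55, 55, 55, 55, 56, 55, 55, 55, 55]
t=7: [59, 59, 59, 58, 58, 59, 58, 58, 59, 59, 59, 58]
t=8: [53, 53, 53, 54, 53, 53, 53, 55, 53, 53, 53, 54]
t=9: [61, 62, 61, 61, 61, 62, 61, 61, 61, 62, 61, 61]
t=10: [50, 49, 50, 51, 50, 49, 50, 51, 50, 49, 50, 51]
t=11: [66, 67, 66, 65, 66, 67, 66, 65, 66, 67, 66, 65]
t=12: [43, 42, 43, 44, 43, 42, 43, 44, 43, 42, 43, 44]
t=13: [62, 61, 62, 63, 62, 61, 62, 63, 62, 61, 62, 63]
t=14: [49, 50, 49, 48, 49, 50, 49, 48, 49, 50, 49, 48]
t=15: [68, 67, 68, 69, 68, 67, 68, 69, 68, 67, 68, 69]
t=16: [40, 41, 40, 39, 40, 41, 40, 39, 40, 41, 40, 39]
t=17: [57, 58, 57, 56, 57, 58, 57, 56, 57, 58, 57, 56]
t=18: [56, 55, 56, 57, 56, 55, 56, 57, 56, 55, 56, 57]
t=19: [57, 58, 57, 56, 57, 58, 57, 56, 57, 58, 57, 56]

Answer: [56, 55, 56, 57, 56, 55, 56, 57, 56, 55, 56, 57]
Key observation: The state at step 17, [57, 58, 57, 56, 57, 58, 57, 56, 57, 58, 57, 56], reappears at step 19: the system is in a cycle of period 2 from step 17 on.  Therefore the state at step 3528 equals the state at step 17 + ((3528 - 17) mod 2) = 18, which is [56, 55, 56, 57, 56, 55, 56, 57, 56, 55, 56, 57].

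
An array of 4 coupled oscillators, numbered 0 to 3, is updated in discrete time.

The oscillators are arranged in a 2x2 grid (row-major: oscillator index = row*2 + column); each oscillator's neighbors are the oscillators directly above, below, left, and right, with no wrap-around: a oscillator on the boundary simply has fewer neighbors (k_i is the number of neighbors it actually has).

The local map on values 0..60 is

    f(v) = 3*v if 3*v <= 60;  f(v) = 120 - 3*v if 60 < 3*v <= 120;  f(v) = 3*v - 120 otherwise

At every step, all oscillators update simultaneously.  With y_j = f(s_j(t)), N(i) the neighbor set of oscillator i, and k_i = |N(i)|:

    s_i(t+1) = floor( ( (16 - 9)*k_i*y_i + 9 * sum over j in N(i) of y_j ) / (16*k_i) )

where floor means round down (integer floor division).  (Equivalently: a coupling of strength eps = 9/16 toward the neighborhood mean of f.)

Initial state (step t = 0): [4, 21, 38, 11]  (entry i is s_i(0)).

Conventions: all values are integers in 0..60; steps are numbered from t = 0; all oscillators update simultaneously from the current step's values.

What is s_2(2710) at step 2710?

Answer: s_2(2710) = 15
Key observation: The state at step 14, [15, 15, 15, 15], reappears at step 16: the system is in a cycle of period 2 from step 14 on.  Therefore the state at step 2710 equals the state at step 14 + ((2710 - 14) mod 2) = 14, which is [15, 15, 15, 15].

Derivation:
t=0: [4, 21, 38, 11]
t=1: [22, 37, 15, 32]
t=2: [38, 25, 41, 25]
t=3: [16, 34, 15, 33]
t=4: [38, 27, 39, 26]
t=5: [14, 30, 14, 30]
t=6: [38, 33, 38, 33]
t=7: [10, 16, 10, 16]
t=8: [35, 42, 35, 42]
t=9: [12, 8, 12, 8]
t=10: [32, 27, 32, 27]
t=11: [28, 34, 28, 34]
t=12: [30, 23, 30, 23]
t=13: [35, 45, 35, 45]
t=14: [15, 15, 15, 15]
t=15: [45, 45, 45, 45]
t=16: [15, 15, 15, 15]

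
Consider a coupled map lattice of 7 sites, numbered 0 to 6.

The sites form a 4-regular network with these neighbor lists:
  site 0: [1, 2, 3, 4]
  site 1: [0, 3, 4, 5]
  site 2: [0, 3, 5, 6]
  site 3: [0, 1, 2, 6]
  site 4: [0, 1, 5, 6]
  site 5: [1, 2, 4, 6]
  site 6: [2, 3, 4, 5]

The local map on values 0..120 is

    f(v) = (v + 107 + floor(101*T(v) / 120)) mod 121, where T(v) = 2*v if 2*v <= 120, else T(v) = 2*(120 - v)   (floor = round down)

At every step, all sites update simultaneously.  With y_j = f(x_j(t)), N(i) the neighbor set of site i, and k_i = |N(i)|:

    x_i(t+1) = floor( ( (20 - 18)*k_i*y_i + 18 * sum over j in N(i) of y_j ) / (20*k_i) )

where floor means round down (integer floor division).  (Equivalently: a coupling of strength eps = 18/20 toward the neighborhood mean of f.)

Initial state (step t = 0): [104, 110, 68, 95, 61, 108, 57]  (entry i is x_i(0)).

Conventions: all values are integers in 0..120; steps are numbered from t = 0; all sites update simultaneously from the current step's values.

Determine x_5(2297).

Simulating step by step:
t=0: [104, 110, 68, 95, 61, 108, 57]
t=1: [47, 69, 58, 59, 83, 50, 37]
t=2: [27, 61, 78, 55, 76, 42, 47]
t=3: [20, 43, 64, 48, 67, 46, 42]
t=4: [62, 73, 83, 70, 80, 65, 69]
t=5: [15, 19, 19, 17, 19, 15, 16]
t=6: [33, 30, 28, 31, 29, 33, 31]
t=7: [65, 69, 70, 67, 69, 65, 66]
t=8: [19, 20, 21, 20, 20, 19, 20]
t=9: [39, 37, 37, 39, 37, 39, 39]
t=10: [86, 88, 89, 87, 88, 86, 87]
t=11: [6, 7, 7, 6, 7, 6, 6]
t=12: [3, 2, 2, 2, 2, 3, 2]
t=13: [112, 113, 113, 112, 113, 112, 112]
t=14: [110, 110, 110, 110, 110, 110, 110]
t=15: [112, 112, 112, 112, 112, 112, 112]
t=16: [111, 111, 111, 111, 111, 111, 111]
t=17: [112, 112, 112, 112, 112, 112, 112]

Answer: x_5(2297) = 112
Key observation: The state at step 15, [112, 112, 112, 112, 112, 112, 112], reappears at step 17: the system is in a cycle of period 2 from step 15 on.  Therefore the state at step 2297 equals the state at step 15 + ((2297 - 15) mod 2) = 15, which is [112, 112, 112, 112, 112, 112, 112].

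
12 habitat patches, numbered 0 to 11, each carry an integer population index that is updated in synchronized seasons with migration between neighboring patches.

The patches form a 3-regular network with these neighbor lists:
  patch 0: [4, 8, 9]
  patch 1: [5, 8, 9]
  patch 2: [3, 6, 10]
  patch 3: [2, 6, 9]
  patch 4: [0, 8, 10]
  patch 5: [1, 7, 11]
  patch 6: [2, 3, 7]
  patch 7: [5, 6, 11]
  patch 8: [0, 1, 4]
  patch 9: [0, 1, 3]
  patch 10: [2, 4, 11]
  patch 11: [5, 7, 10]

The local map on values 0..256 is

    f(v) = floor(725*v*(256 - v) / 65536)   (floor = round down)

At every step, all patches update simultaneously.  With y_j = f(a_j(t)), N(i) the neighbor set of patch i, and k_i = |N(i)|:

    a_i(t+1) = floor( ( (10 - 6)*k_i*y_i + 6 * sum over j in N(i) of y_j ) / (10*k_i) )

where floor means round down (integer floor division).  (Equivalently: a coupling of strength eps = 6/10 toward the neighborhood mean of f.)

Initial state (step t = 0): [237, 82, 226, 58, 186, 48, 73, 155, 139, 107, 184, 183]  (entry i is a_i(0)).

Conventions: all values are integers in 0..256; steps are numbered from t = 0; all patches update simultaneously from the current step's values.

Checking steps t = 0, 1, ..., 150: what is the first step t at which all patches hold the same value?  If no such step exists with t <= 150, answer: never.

Answer: 5
Key observation: Synchronization is absorbing here: once all patches are equal they stay equal, and step 5 is the first all-equal step.

Derivation:
t=0: [237, 82, 226, 58, 186, 48, 73, 155, 139, 107, 184, 183]  (not all equal)
t=1: [119, 155, 114, 130, 132, 139, 133, 150, 141, 137, 131, 144]  (not all equal)
t=2: [180, 176, 180, 180, 180, 176, 179, 177, 178, 178, 180, 178]  (not all equal)
t=3: [151, 154, 151, 151, 151, 154, 152, 153, 152, 152, 151, 153]  (not all equal)
t=4: [174, 173, 174, 174, 174, 173, 174, 173, 174, 174, 174, 174]  (not all equal)
t=5: [157, 157, 157, 157, 157, 157, 157, 157, 157, 157, 157, 157]  (all equal)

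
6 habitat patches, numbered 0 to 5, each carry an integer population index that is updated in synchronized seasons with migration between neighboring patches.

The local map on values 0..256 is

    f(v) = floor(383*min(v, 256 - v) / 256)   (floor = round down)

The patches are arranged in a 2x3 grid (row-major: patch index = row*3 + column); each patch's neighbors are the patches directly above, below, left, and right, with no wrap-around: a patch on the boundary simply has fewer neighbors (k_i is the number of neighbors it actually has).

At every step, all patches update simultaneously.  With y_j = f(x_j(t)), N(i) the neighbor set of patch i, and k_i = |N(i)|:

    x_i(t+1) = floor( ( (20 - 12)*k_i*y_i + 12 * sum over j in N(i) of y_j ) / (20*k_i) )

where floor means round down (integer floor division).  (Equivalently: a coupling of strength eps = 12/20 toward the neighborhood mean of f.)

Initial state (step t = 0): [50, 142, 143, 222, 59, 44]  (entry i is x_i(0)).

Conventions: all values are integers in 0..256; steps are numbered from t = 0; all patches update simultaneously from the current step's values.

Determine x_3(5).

Answer: x_3(5) = 180

Derivation:
t=0: [50, 142, 143, 222, 59, 44]
t=1: [95, 134, 138, 68, 92, 103]
t=2: [141, 163, 171, 124, 142, 155]
t=3: [166, 149, 137, 176, 163, 149]
t=4: [137, 154, 167, 129, 143, 159]
t=5: [173, 156, 142, 180, 165, 148]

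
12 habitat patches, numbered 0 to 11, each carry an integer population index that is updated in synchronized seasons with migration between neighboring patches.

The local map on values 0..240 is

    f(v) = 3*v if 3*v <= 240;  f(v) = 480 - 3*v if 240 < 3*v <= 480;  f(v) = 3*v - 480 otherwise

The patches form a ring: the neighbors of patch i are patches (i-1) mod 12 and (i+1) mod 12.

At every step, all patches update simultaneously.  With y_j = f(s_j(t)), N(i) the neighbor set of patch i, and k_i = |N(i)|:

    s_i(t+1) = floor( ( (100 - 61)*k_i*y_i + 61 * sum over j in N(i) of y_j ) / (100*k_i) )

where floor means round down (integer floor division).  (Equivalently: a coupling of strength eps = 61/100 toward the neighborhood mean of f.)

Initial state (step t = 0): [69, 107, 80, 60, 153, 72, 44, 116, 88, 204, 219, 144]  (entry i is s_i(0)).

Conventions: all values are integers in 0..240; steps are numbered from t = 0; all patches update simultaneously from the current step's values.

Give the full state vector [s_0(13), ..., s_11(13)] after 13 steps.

Answer: [104, 58, 100, 148, 165, 167, 164, 169, 190, 218, 224, 177]

Derivation:
t=0: [69, 107, 80, 60, 153, 72, 44, 116, 88, 204, 219, 144]
t=1: [143, 198, 196, 149, 128, 130, 157, 157, 164, 171, 123, 135]
t=2: [77, 92, 86, 75, 74, 67, 33, 9, 17, 50, 76, 78]
t=3: [223, 217, 217, 223, 216, 176, 108, 56, 73, 143, 206, 231]
t=4: [190, 176, 176, 177, 137, 117, 126, 179, 152, 128, 134, 182]
t=5: [69, 60, 48, 55, 81, 102, 96, 60, 56, 68, 79, 76]
t=6: [205, 177, 161, 180, 195, 198, 182, 180, 182, 203, 224, 224]
t=7: [126, 61, 35, 56, 94, 96, 78, 63, 83, 129, 172, 174]
t=8: [108, 134, 148, 157, 187, 206, 207, 215, 176, 117, 55, 58]
t=9: [137, 88, 40, 39, 76, 121, 147, 121, 108, 115, 156, 165]
t=10: [97, 141, 148, 151, 160, 127, 86, 105, 137, 103, 50, 30]
t=11: [118, 90, 39, 21, 38, 106, 167, 153, 129, 133, 138, 138]
t=12: [133, 156, 128, 95, 113, 104, 64, 42, 67, 80, 70, 84]
t=13: [104, 58, 100, 148, 165, 167, 164, 169, 190, 218, 224, 177]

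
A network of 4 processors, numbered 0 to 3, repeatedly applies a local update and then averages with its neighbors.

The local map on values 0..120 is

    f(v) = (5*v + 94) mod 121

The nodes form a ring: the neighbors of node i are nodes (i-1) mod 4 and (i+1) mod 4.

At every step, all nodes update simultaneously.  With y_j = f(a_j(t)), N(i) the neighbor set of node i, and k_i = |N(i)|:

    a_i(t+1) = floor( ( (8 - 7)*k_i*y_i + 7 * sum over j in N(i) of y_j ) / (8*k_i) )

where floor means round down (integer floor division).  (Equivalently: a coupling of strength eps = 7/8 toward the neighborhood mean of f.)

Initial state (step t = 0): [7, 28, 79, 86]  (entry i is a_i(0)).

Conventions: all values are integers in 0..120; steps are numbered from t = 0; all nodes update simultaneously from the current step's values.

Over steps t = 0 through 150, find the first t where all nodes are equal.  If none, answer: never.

Answer: 37
Key observation: Synchronization is absorbing here: once all nodes are equal they stay equal, and step 37 is the first all-equal step.

Derivation:
t=0: [7, 28, 79, 86]  (not all equal)
t=1: [67, 19, 67, 10]  (not all equal)
t=2: [48, 66, 48, 60]  (not all equal)
t=3: [51, 88, 51, 84]  (not all equal)
t=4: [48, 99, 48, 97]  (not all equal)
t=5: [99, 93, 99, 92]  (not all equal)
t=6: [76, 101, 76, 100]  (not all equal)
t=7: [112, 111, 112, 110]  (not all equal)
t=8: [42, 48, 42, 47]  (not all equal)
t=9: [86, 65, 86, 65]  (not all equal)
t=10: [54, 42, 54, 42]  (not all equal)
t=11: [54, 8, 54, 8]  (not all equal)
t=12: [11, 2, 11, 2]  (not all equal)
t=13: [94, 37, 94, 37]  (not all equal)
t=14: [42, 74, 42, 74]  (not all equal)
t=15: [96, 66, 96, 66]  (not all equal)
t=16: [64, 86, 64, 86]  (not all equal)
t=17: [41, 49, 41, 49]  (not all equal)
t=18: [92, 62, 92, 62]  (not all equal)
t=19: [44, 66, 44, 66]  (not all equal)
t=20: [62, 70, 62, 70]  (not all equal)
t=21: [76, 46, 76, 46]  (not all equal)
t=22: [85, 107, 85, 107]  (not all equal)
t=23: [25, 33, 25, 33]  (not all equal)
t=24: [27, 87, 27, 87]  (not all equal)
t=25: [52, 100, 52, 100]  (not all equal)
t=26: [110, 111, 110, 111]  (not all equal)
t=27: [43, 39, 43, 39]  (not all equal)
t=28: [49, 64, 49, 64]  (not all equal)
t=29: [56, 91, 56, 91]  (not all equal)
t=30: [58, 17, 58, 17]  (not all equal)
t=31: [53, 25, 53, 25]  (not all equal)
t=32: [100, 114, 100, 114]  (not all equal)
t=33: [65, 103, 65, 103]  (not all equal)
t=34: [10, 49, 10, 49]  (not all equal)
t=35: [87, 32, 87, 32]  (not all equal)
t=36: [16, 40, 16, 40]  (not all equal)
t=37: [52, 52, 52, 52]  (all equal)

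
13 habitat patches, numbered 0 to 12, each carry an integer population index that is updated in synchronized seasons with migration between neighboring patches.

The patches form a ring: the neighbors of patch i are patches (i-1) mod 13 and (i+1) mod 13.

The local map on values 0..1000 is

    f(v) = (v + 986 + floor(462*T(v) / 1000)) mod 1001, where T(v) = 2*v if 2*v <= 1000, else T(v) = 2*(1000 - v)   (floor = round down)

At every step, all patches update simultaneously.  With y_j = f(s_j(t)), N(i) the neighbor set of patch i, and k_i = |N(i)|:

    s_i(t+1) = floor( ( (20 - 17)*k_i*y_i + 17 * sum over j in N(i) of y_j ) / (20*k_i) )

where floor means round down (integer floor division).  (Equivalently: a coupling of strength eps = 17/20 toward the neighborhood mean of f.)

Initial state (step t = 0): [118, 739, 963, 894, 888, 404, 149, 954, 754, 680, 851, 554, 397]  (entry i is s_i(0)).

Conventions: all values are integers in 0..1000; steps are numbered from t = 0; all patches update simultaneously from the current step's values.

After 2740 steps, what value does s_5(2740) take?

Answer: s_5(2740) = 983
Key observation: The state at step 4, [983, 983, 983, 983, 983, 983, 983, 983, 983, 983, 983, 983, 983], reappears at step 5: the system is in a cycle of period 1 from step 4 on.  Therefore the state at step 2740 equals the state at step 4 + ((2740 - 4) mod 1) = 4, which is [983, 983, 983, 983, 983, 983, 983, 983, 983, 983, 983, 983, 983].

Derivation:
t=0: [118, 739, 963, 894, 888, 404, 149, 954, 754, 680, 851, 554, 397]
t=1: [759, 652, 972, 978, 885, 644, 781, 672, 969, 968, 958, 874, 606]
t=2: [957, 971, 972, 979, 970, 969, 959, 972, 972, 981, 978, 969, 968]
t=3: [981, 981, 982, 982, 982, 981, 981, 981, 982, 982, 982, 982, 981]
t=4: [983, 983, 983, 983, 983, 983, 983, 983, 983, 983, 983, 983, 983]
t=5: [983, 983, 983, 983, 983, 983, 983, 983, 983, 983, 983, 983, 983]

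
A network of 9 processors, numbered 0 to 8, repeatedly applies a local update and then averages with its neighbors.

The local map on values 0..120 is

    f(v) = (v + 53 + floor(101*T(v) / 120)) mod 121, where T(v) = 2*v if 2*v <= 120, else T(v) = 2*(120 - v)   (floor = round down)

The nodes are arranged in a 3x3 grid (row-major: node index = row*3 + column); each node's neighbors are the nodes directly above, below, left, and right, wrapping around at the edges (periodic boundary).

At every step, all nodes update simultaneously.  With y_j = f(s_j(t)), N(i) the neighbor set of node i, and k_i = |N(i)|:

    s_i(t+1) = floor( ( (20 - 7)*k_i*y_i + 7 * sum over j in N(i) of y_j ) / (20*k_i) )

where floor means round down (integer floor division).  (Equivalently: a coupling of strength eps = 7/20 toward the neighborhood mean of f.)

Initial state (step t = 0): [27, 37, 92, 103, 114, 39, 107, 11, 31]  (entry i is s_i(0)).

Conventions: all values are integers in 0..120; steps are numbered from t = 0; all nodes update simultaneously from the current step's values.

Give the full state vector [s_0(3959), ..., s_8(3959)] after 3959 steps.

Simulating step by step:
t=0: [27, 37, 92, 103, 114, 39, 107, 11, 31]
t=1: [22, 38, 53, 54, 54, 41, 53, 67, 31]
t=2: [95, 52, 65, 76, 70, 48, 73, 74, 34]
t=3: [73, 74, 77, 79, 81, 63, 77, 77, 42]
t=4: [83, 82, 78, 81, 79, 83, 77, 77, 57]
t=5: [77, 77, 79, 78, 79, 78, 80, 80, 82]
t=6: [80, 80, 79, 80, 80, 79, 79, 79, 77]
t=7: [79, 79, 79, 79, 79, 79, 79, 79, 80]
t=8: [80, 80, 79, 80, 80, 79, 79, 79, 79]
t=9: [79, 79, 79, 79, 79, 79, 79, 79, 80]

Answer: [79, 79, 79, 79, 79, 79, 79, 79, 80]
Key observation: The state at step 7, [79, 79, 79, 79, 79, 79, 79, 79, 80], reappears at step 9: the system is in a cycle of period 2 from step 7 on.  Therefore the state at step 3959 equals the state at step 7 + ((3959 - 7) mod 2) = 7, which is [79, 79, 79, 79, 79, 79, 79, 79, 80].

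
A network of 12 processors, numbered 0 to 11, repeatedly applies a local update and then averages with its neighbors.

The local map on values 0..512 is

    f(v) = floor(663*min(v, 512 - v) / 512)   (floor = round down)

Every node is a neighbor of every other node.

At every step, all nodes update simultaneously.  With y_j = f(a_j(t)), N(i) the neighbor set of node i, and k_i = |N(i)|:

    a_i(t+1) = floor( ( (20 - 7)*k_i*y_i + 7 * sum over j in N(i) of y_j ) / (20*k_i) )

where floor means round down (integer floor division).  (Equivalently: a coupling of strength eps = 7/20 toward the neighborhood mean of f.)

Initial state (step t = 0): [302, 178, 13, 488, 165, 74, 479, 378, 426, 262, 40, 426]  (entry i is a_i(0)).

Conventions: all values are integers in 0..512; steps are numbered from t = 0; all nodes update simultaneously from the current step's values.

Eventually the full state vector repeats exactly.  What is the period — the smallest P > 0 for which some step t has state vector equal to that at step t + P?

Answer: 12
Key observation: The state at step 21, [330, 330, 330, 330, 330, 330, 330, 330, 330, 330, 330, 330], reappears at step 33 — and no state repeats earlier — so the cycle the system enters has period 12.

Derivation:
t=0: [302, 178, 13, 488, 165, 74, 479, 378, 426, 262, 40, 426]
t=1: [220, 195, 62, 72, 184, 111, 79, 159, 121, 252, 84, 121]
t=2: [243, 223, 117, 125, 215, 156, 131, 194, 164, 269, 134, 164]
t=3: [280, 264, 180, 186, 258, 211, 191, 241, 217, 280, 193, 217]
t=4: [292, 305, 251, 255, 309, 275, 259, 299, 280, 292, 260, 280]
t=5: [289, 279, 315, 318, 276, 303, 316, 284, 299, 289, 315, 299]
t=6: [283, 291, 262, 260, 293, 272, 261, 287, 275, 283, 262, 275]
t=7: [299, 293, 316, 318, 291, 308, 317, 296, 305, 299, 316, 305]
t=8: [272, 276, 258, 257, 278, 265, 257, 274, 267, 272, 258, 267]
t=9: [312, 309, 323, 325, 308, 318, 325, 311, 317, 312, 323, 317]
t=10: [255, 258, 247, 245, 259, 251, 245, 257, 252, 255, 247, 252]
t=11: [327, 326, 321, 319, 326, 324, 319, 327, 325, 327, 321, 325]
t=12: [240, 241, 245, 246, 241, 243, 246, 240, 242, 240, 245, 242]
t=13: [311, 312, 315, 316, 312, 313, 316, 311, 313, 311, 315, 313]
t=14: [258, 257, 255, 254, 257, 256, 254, 258, 256, 258, 255, 256]
t=15: [328, 329, 329, 328, 329, 330, 328, 328, 330, 328, 329, 330]
t=16: [237, 236, 236, 237, 236, 235, 237, 237, 235, 237, 236, 235]
t=17: [305, 305, 305, 305, 305, 304, 305, 305, 304, 305, 305, 304]
t=18: [268, 268, 268, 268, 268, 268, 268, 268, 268, 268, 268, 268]
t=19: [315, 315, 315, 315, 315, 315, 315, 315, 315, 315, 315, 315]
t=20: [255, 255, 255, 255, 255, 255, 255, 255, 255, 255, 255, 255]
t=21: [330, 330, 330, 330, 330, 330, 330, 330, 330, 330, 330, 330]
t=22: [235, 235, 235, 235, 235, 235, 235, 235, 235, 235, 235, 235]
t=23: [304, 304, 304, 304, 304, 304, 304, 304, 304, 304, 304, 304]
t=24: [269, 269, 269, 269, 269, 269, 269, 269, 269, 269, 269, 269]
t=25: [314, 314, 314, 314, 314, 314, 314, 314, 314, 314, 314, 314]
t=26: [256, 256, 256, 256, 256, 256, 256, 256, 256, 256, 256, 256]
t=27: [331, 331, 331, 331, 331, 331, 331, 331, 331, 331, 331, 331]
t=28: [234, 234, 234, 234, 234, 234, 234, 234, 234, 234, 234, 234]
t=29: [303, 303, 303, 303, 303, 303, 303, 303, 303, 303, 303, 303]
t=30: [270, 270, 270, 270, 270, 270, 270, 270, 270, 270, 270, 270]
t=31: [313, 313, 313, 313, 313, 313, 313, 313, 313, 313, 313, 313]
t=32: [257, 257, 257, 257, 257, 257, 257, 257, 257, 257, 257, 257]
t=33: [330, 330, 330, 330, 330, 330, 330, 330, 330, 330, 330, 330]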